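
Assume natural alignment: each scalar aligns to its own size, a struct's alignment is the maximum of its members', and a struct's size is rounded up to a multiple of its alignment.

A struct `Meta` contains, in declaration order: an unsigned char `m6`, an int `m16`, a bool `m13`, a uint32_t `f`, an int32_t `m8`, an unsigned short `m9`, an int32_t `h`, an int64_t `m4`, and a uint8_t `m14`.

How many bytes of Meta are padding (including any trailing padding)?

19

0..1  m6  (1B, 1-aligned)
1..4  -- padding (3B)
4..8  m16  (4B, 4-aligned)
8..9  m13  (1B, 1-aligned)
9..12  -- padding (3B)
12..16  f  (4B, 4-aligned)
16..20  m8  (4B, 4-aligned)
20..22  m9  (2B, 2-aligned)
22..24  -- padding (2B)
24..28  h  (4B, 4-aligned)
28..32  -- padding (4B)
32..40  m4  (8B, 8-aligned)
40..41  m14  (1B, 1-aligned)
41..48  -- tail padding (7B)
sizeof = 48, alignof = 8
data bytes 29, size 48 → padding 19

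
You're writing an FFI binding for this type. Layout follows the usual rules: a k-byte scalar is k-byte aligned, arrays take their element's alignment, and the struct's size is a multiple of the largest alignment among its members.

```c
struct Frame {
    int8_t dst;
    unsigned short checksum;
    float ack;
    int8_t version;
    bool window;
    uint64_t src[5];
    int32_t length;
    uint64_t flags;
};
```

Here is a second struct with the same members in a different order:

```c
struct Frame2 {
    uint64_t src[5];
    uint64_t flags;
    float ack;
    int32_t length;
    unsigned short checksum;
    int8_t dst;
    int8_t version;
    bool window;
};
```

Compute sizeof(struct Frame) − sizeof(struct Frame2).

8

@0: dst [1B, align 1] → 1
+1 pad (align 2)
@2: checksum [2B, align 2] → 4
@4: ack [4B, align 4] → 8
@8: version [1B, align 1] → 9
@9: window [1B, align 1] → 10
+6 pad (align 8)
@16: src [40B, align 8] → 56
@56: length [4B, align 4] → 60
+4 pad (align 8)
@64: flags [8B, align 8] → 72
size 72, align 8
— Frame2 —
@0: src [40B, align 8] → 40
@40: flags [8B, align 8] → 48
@48: ack [4B, align 4] → 52
@52: length [4B, align 4] → 56
@56: checksum [2B, align 2] → 58
@58: dst [1B, align 1] → 59
@59: version [1B, align 1] → 60
@60: window [1B, align 1] → 61
+3 tail pad (align 8)
size 64, align 8
72 − 64 = 8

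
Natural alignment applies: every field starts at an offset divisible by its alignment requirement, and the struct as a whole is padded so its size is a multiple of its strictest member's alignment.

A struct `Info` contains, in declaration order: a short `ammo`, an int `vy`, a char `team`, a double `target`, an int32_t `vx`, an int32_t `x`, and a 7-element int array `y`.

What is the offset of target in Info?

16

@0: ammo [2B, align 2] → 2
+2 pad (align 4)
@4: vy [4B, align 4] → 8
@8: team [1B, align 1] → 9
+7 pad (align 8)
@16: target [8B, align 8] → 24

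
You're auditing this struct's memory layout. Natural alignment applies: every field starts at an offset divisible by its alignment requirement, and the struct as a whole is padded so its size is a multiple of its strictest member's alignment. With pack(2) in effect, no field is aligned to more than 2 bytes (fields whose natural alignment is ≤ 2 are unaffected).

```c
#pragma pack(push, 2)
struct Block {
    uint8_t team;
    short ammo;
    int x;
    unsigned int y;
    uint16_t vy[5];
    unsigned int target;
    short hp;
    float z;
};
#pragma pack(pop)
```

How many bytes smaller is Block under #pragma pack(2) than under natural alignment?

4

natural layout:
  team at 0 (size 1, align 1) → ends 1
  pad 1 to align 2 for ammo
  ammo at 2 (size 2, align 2) → ends 4
  x at 4 (size 4, align 4) → ends 8
  y at 8 (size 4, align 4) → ends 12
  vy at 12 (size 10, align 2) → ends 22
  pad 2 to align 4 for target
  target at 24 (size 4, align 4) → ends 28
  hp at 28 (size 2, align 2) → ends 30
  pad 2 to align 4 for z
  z at 32 (size 4, align 4) → ends 36
  total 36 bytes, alignment 4
packed(2) layout:
  team at 0 (size 1, align 1) → ends 1
  pad 1 to align 2 for ammo
  ammo at 2 (size 2, align 2) → ends 4
  x at 4 (size 4, align 2) → ends 8
  y at 8 (size 4, align 2) → ends 12
  vy at 12 (size 10, align 2) → ends 22
  target at 22 (size 4, align 2) → ends 26
  hp at 26 (size 2, align 2) → ends 28
  z at 28 (size 4, align 2) → ends 32
  total 32 bytes, alignment 2
36 − 32 = 4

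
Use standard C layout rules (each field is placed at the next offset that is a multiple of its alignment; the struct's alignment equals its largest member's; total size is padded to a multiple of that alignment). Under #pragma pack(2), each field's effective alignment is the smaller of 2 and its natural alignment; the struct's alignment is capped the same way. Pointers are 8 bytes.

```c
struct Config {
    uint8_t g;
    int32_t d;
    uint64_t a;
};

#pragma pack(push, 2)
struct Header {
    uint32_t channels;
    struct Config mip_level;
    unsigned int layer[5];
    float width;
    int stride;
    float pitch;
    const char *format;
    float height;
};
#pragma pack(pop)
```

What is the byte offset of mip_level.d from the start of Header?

Config: g at 0 (size 1, align 1) → ends 1; pad 3 to align 4 for d; d at 4 (size 4, align 4) → ends 8; a at 8 (size 8, align 8) → ends 16; total 16 bytes, alignment 8
channels at 0 (size 4, align 2) → ends 4
mip_level at 4 (size 16, align 2) → ends 20
within Config: d at 4
4 + 4 = 8

8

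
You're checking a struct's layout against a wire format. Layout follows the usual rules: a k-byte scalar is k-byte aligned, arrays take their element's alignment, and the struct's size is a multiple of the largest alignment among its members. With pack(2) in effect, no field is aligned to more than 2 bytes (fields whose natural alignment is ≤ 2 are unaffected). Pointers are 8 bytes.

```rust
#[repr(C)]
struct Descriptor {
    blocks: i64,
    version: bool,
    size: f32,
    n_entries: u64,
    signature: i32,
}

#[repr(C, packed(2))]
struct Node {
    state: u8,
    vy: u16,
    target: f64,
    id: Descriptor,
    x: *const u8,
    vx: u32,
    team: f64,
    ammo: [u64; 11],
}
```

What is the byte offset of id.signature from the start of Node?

Descriptor: 0..8  blocks  (8B, 8-aligned); 8..9  version  (1B, 1-aligned); 9..12  -- padding (3B); 12..16  size  (4B, 4-aligned); 16..24  n_entries  (8B, 8-aligned); 24..28  signature  (4B, 4-aligned); 28..32  -- tail padding (4B); sizeof = 32, alignof = 8
0..1  state  (1B, 1-aligned)
1..2  -- padding (1B)
2..4  vy  (2B, 2-aligned)
4..12  target  (8B, 2-aligned)
12..44  id  (32B, 2-aligned)
within Descriptor: signature at 24
12 + 24 = 36

36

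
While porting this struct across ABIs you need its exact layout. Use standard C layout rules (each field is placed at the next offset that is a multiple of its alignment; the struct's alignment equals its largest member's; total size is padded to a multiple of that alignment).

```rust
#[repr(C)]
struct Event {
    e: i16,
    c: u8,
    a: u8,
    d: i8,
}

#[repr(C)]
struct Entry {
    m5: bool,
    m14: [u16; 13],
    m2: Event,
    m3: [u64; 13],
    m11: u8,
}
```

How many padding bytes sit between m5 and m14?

1

Event: e at 0 (size 2, align 2) → ends 2; c at 2 (size 1, align 1) → ends 3; a at 3 (size 1, align 1) → ends 4; d at 4 (size 1, align 1) → ends 5; tail pad 1 to reach multiple of 2; total 6 bytes, alignment 2
m5 at 0 (size 1, align 1) → ends 1
pad 1 to align 2 for m14
m14 at 2 (size 26, align 2) → ends 28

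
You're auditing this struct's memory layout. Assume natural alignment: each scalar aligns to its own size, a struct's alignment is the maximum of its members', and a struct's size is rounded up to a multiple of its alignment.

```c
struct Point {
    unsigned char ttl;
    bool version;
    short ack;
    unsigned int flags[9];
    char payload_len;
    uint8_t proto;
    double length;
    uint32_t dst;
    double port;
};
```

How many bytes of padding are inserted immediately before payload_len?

@0: ttl [1B, align 1] → 1
@1: version [1B, align 1] → 2
@2: ack [2B, align 2] → 4
@4: flags [36B, align 4] → 40
@40: payload_len [1B, align 1] → 41

0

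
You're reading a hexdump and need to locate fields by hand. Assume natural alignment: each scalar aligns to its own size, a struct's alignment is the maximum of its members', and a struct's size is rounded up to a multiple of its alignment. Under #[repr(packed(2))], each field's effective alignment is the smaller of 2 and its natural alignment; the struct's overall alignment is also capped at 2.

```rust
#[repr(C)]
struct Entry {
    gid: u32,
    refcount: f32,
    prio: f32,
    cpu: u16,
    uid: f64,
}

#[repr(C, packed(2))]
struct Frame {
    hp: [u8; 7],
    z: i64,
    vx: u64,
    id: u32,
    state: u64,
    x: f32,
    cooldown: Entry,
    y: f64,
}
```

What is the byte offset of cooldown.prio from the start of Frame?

Entry: @0: gid [4B, align 4] → 4; @4: refcount [4B, align 4] → 8; @8: prio [4B, align 4] → 12; @12: cpu [2B, align 2] → 14; +2 pad (align 8); @16: uid [8B, align 8] → 24; size 24, align 8
@0: hp [7B, align 1] → 7
+1 pad (align 2)
@8: z [8B, align 2] → 16
@16: vx [8B, align 2] → 24
@24: id [4B, align 2] → 28
@28: state [8B, align 2] → 36
@36: x [4B, align 2] → 40
@40: cooldown [24B, align 2] → 64
within Entry: prio at 8
40 + 8 = 48

48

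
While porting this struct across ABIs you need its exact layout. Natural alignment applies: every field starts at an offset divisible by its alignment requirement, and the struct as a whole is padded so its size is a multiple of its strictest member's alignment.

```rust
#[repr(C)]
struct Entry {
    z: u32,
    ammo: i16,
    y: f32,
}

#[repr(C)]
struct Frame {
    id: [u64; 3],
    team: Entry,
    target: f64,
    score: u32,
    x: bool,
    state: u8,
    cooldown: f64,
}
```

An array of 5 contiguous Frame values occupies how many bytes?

320

Entry: z at 0 (size 4, align 4) → ends 4; ammo at 4 (size 2, align 2) → ends 6; pad 2 to align 4 for y; y at 8 (size 4, align 4) → ends 12; total 12 bytes, alignment 4
id at 0 (size 24, align 8) → ends 24
team at 24 (size 12, align 4) → ends 36
pad 4 to align 8 for target
target at 40 (size 8, align 8) → ends 48
score at 48 (size 4, align 4) → ends 52
x at 52 (size 1, align 1) → ends 53
state at 53 (size 1, align 1) → ends 54
pad 2 to align 8 for cooldown
cooldown at 56 (size 8, align 8) → ends 64
total 64 bytes, alignment 8
array of 5: 5 × 64 = 320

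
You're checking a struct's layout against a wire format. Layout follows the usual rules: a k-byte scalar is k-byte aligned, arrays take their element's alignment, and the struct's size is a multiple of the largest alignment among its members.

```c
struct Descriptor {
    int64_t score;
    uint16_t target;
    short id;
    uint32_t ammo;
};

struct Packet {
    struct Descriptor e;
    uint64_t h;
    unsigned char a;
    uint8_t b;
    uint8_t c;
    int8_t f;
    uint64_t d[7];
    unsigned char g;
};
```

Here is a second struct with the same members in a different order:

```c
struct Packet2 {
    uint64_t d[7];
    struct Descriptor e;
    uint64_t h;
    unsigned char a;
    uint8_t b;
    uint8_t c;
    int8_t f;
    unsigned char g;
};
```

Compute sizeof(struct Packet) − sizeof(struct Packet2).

8

Descriptor: score at 0 (size 8, align 8) → ends 8; target at 8 (size 2, align 2) → ends 10; id at 10 (size 2, align 2) → ends 12; ammo at 12 (size 4, align 4) → ends 16; total 16 bytes, alignment 8
e at 0 (size 16, align 8) → ends 16
h at 16 (size 8, align 8) → ends 24
a at 24 (size 1, align 1) → ends 25
b at 25 (size 1, align 1) → ends 26
c at 26 (size 1, align 1) → ends 27
f at 27 (size 1, align 1) → ends 28
pad 4 to align 8 for d
d at 32 (size 56, align 8) → ends 88
g at 88 (size 1, align 1) → ends 89
tail pad 7 to reach multiple of 8
total 96 bytes, alignment 8
— Packet2 —
d at 0 (size 56, align 8) → ends 56
e at 56 (size 16, align 8) → ends 72
h at 72 (size 8, align 8) → ends 80
a at 80 (size 1, align 1) → ends 81
b at 81 (size 1, align 1) → ends 82
c at 82 (size 1, align 1) → ends 83
f at 83 (size 1, align 1) → ends 84
g at 84 (size 1, align 1) → ends 85
tail pad 3 to reach multiple of 8
total 88 bytes, alignment 8
96 − 88 = 8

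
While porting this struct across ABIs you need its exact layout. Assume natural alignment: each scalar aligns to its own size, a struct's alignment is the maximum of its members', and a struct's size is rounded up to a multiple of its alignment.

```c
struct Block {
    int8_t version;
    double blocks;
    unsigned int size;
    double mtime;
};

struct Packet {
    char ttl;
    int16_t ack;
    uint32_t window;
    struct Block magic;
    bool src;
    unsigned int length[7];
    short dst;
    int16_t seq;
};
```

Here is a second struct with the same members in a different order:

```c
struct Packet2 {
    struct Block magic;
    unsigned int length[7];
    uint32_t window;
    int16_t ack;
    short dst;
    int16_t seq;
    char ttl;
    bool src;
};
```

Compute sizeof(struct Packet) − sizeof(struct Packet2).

Block: @0: version [1B, align 1] → 1; +7 pad (align 8); @8: blocks [8B, align 8] → 16; @16: size [4B, align 4] → 20; +4 pad (align 8); @24: mtime [8B, align 8] → 32; size 32, align 8
@0: ttl [1B, align 1] → 1
+1 pad (align 2)
@2: ack [2B, align 2] → 4
@4: window [4B, align 4] → 8
@8: magic [32B, align 8] → 40
@40: src [1B, align 1] → 41
+3 pad (align 4)
@44: length [28B, align 4] → 72
@72: dst [2B, align 2] → 74
@74: seq [2B, align 2] → 76
+4 tail pad (align 8)
size 80, align 8
— Packet2 —
@0: magic [32B, align 8] → 32
@32: length [28B, align 4] → 60
@60: window [4B, align 4] → 64
@64: ack [2B, align 2] → 66
@66: dst [2B, align 2] → 68
@68: seq [2B, align 2] → 70
@70: ttl [1B, align 1] → 71
@71: src [1B, align 1] → 72
size 72, align 8
80 − 72 = 8

8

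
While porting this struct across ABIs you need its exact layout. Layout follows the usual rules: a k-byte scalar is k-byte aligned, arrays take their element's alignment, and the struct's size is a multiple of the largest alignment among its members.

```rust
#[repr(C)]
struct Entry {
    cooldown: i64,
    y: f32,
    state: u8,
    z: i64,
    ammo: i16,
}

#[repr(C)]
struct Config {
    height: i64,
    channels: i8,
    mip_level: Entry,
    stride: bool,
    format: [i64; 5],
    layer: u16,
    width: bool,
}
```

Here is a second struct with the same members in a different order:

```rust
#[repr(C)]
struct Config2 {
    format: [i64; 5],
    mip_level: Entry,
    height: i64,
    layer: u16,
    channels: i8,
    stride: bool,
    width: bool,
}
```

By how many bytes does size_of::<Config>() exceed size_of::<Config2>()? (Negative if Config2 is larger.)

16

Entry: @0: cooldown [8B, align 8] → 8; @8: y [4B, align 4] → 12; @12: state [1B, align 1] → 13; +3 pad (align 8); @16: z [8B, align 8] → 24; @24: ammo [2B, align 2] → 26; +6 tail pad (align 8); size 32, align 8
@0: height [8B, align 8] → 8
@8: channels [1B, align 1] → 9
+7 pad (align 8)
@16: mip_level [32B, align 8] → 48
@48: stride [1B, align 1] → 49
+7 pad (align 8)
@56: format [40B, align 8] → 96
@96: layer [2B, align 2] → 98
@98: width [1B, align 1] → 99
+5 tail pad (align 8)
size 104, align 8
— Config2 —
@0: format [40B, align 8] → 40
@40: mip_level [32B, align 8] → 72
@72: height [8B, align 8] → 80
@80: layer [2B, align 2] → 82
@82: channels [1B, align 1] → 83
@83: stride [1B, align 1] → 84
@84: width [1B, align 1] → 85
+3 tail pad (align 8)
size 88, align 8
104 − 88 = 16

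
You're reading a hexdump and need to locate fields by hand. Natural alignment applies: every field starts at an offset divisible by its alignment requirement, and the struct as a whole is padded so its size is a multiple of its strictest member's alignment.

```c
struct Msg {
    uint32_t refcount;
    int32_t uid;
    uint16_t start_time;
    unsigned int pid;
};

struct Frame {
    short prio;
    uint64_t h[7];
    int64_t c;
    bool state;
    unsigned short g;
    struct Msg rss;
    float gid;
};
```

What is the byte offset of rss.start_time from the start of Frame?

84

Msg: refcount at 0 (size 4, align 4) → ends 4; uid at 4 (size 4, align 4) → ends 8; start_time at 8 (size 2, align 2) → ends 10; pad 2 to align 4 for pid; pid at 12 (size 4, align 4) → ends 16; total 16 bytes, alignment 4
prio at 0 (size 2, align 2) → ends 2
pad 6 to align 8 for h
h at 8 (size 56, align 8) → ends 64
c at 64 (size 8, align 8) → ends 72
state at 72 (size 1, align 1) → ends 73
pad 1 to align 2 for g
g at 74 (size 2, align 2) → ends 76
rss at 76 (size 16, align 4) → ends 92
within Msg: start_time at 8
76 + 8 = 84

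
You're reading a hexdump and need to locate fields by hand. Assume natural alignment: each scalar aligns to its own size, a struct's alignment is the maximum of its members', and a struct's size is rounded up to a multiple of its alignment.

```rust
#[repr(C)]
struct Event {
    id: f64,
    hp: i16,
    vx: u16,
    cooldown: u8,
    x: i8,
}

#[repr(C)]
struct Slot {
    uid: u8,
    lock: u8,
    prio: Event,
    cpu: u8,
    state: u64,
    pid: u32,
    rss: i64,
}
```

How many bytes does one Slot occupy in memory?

Event: 0..8  id  (8B, 8-aligned); 8..10  hp  (2B, 2-aligned); 10..12  vx  (2B, 2-aligned); 12..13  cooldown  (1B, 1-aligned); 13..14  x  (1B, 1-aligned); 14..16  -- tail padding (2B); sizeof = 16, alignof = 8
0..1  uid  (1B, 1-aligned)
1..2  lock  (1B, 1-aligned)
2..8  -- padding (6B)
8..24  prio  (16B, 8-aligned)
24..25  cpu  (1B, 1-aligned)
25..32  -- padding (7B)
32..40  state  (8B, 8-aligned)
40..44  pid  (4B, 4-aligned)
44..48  -- padding (4B)
48..56  rss  (8B, 8-aligned)
sizeof = 56, alignof = 8

56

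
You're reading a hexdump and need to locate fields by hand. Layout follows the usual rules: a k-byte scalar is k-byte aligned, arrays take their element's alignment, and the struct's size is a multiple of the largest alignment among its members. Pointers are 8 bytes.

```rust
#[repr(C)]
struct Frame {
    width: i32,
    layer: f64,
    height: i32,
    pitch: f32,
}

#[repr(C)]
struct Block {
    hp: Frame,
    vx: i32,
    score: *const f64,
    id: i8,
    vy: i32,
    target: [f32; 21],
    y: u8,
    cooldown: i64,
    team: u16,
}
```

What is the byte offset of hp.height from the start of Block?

Frame: 0..4  width  (4B, 4-aligned); 4..8  -- padding (4B); 8..16  layer  (8B, 8-aligned); 16..20  height  (4B, 4-aligned); 20..24  pitch  (4B, 4-aligned); sizeof = 24, alignof = 8
0..24  hp  (24B, 8-aligned)
within Frame: height at 16
0 + 16 = 16

16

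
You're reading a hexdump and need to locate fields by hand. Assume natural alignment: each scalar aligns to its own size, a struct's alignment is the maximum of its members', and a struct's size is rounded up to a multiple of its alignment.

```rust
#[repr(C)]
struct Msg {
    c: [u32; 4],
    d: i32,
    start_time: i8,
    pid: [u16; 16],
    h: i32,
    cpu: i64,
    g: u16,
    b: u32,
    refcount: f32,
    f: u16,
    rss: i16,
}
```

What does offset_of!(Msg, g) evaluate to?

0..16  c  (16B, 4-aligned)
16..20  d  (4B, 4-aligned)
20..21  start_time  (1B, 1-aligned)
21..22  -- padding (1B)
22..54  pid  (32B, 2-aligned)
54..56  -- padding (2B)
56..60  h  (4B, 4-aligned)
60..64  -- padding (4B)
64..72  cpu  (8B, 8-aligned)
72..74  g  (2B, 2-aligned)

72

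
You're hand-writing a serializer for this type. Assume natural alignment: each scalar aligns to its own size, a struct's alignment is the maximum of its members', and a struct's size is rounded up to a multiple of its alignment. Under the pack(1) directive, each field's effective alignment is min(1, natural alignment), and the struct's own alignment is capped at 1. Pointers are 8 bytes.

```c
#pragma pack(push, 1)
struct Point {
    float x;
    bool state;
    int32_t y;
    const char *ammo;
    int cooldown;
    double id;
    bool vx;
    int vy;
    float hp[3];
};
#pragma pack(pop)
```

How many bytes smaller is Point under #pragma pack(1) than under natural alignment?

18

natural layout:
  0..4  x  (4B, 4-aligned)
  4..5  state  (1B, 1-aligned)
  5..8  -- padding (3B)
  8..12  y  (4B, 4-aligned)
  12..16  -- padding (4B)
  16..24  ammo  (8B, 8-aligned)
  24..28  cooldown  (4B, 4-aligned)
  28..32  -- padding (4B)
  32..40  id  (8B, 8-aligned)
  40..41  vx  (1B, 1-aligned)
  41..44  -- padding (3B)
  44..48  vy  (4B, 4-aligned)
  48..60  hp  (12B, 4-aligned)
  60..64  -- tail padding (4B)
  sizeof = 64, alignof = 8
packed(1) layout:
  0..4  x  (4B, 1-aligned)
  4..5  state  (1B, 1-aligned)
  5..9  y  (4B, 1-aligned)
  9..17  ammo  (8B, 1-aligned)
  17..21  cooldown  (4B, 1-aligned)
  21..29  id  (8B, 1-aligned)
  29..30  vx  (1B, 1-aligned)
  30..34  vy  (4B, 1-aligned)
  34..46  hp  (12B, 1-aligned)
  sizeof = 46, alignof = 1
64 − 46 = 18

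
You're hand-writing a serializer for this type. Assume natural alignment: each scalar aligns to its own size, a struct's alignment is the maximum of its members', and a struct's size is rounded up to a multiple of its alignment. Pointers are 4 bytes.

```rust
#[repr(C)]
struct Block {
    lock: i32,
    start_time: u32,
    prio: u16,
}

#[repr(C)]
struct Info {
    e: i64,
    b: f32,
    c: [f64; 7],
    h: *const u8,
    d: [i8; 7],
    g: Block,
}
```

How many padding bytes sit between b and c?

4

Block: lock at 0 (size 4, align 4) → ends 4; start_time at 4 (size 4, align 4) → ends 8; prio at 8 (size 2, align 2) → ends 10; tail pad 2 to reach multiple of 4; total 12 bytes, alignment 4
e at 0 (size 8, align 8) → ends 8
b at 8 (size 4, align 4) → ends 12
pad 4 to align 8 for c
c at 16 (size 56, align 8) → ends 72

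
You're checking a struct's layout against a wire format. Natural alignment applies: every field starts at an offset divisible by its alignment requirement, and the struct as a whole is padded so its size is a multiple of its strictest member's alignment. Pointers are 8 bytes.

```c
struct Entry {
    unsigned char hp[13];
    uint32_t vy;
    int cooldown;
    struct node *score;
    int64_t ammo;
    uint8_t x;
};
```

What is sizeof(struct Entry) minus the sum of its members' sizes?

10

hp at 0 (size 13, align 1) → ends 13
pad 3 to align 4 for vy
vy at 16 (size 4, align 4) → ends 20
cooldown at 20 (size 4, align 4) → ends 24
score at 24 (size 8, align 8) → ends 32
ammo at 32 (size 8, align 8) → ends 40
x at 40 (size 1, align 1) → ends 41
tail pad 7 to reach multiple of 8
total 48 bytes, alignment 8
data bytes 38, size 48 → padding 10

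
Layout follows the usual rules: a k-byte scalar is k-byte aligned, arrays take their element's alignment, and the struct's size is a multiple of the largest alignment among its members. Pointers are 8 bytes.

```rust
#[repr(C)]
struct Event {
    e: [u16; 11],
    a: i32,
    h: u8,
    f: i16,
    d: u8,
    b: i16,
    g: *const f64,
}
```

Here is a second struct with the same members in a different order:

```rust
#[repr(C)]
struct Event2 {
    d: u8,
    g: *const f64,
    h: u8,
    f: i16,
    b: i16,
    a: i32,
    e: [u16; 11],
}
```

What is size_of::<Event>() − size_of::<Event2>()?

0..22  e  (22B, 2-aligned)
22..24  -- padding (2B)
24..28  a  (4B, 4-aligned)
28..29  h  (1B, 1-aligned)
29..30  -- padding (1B)
30..32  f  (2B, 2-aligned)
32..33  d  (1B, 1-aligned)
33..34  -- padding (1B)
34..36  b  (2B, 2-aligned)
36..40  -- padding (4B)
40..48  g  (8B, 8-aligned)
sizeof = 48, alignof = 8
— Event2 —
0..1  d  (1B, 1-aligned)
1..8  -- padding (7B)
8..16  g  (8B, 8-aligned)
16..17  h  (1B, 1-aligned)
17..18  -- padding (1B)
18..20  f  (2B, 2-aligned)
20..22  b  (2B, 2-aligned)
22..24  -- padding (2B)
24..28  a  (4B, 4-aligned)
28..50  e  (22B, 2-aligned)
50..56  -- tail padding (6B)
sizeof = 56, alignof = 8
48 − 56 = -8

-8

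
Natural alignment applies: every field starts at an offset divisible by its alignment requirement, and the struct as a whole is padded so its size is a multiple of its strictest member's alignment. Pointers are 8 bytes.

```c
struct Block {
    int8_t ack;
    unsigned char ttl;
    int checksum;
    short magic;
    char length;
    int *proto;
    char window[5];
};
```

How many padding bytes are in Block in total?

@0: ack [1B, align 1] → 1
@1: ttl [1B, align 1] → 2
+2 pad (align 4)
@4: checksum [4B, align 4] → 8
@8: magic [2B, align 2] → 10
@10: length [1B, align 1] → 11
+5 pad (align 8)
@16: proto [8B, align 8] → 24
@24: window [5B, align 1] → 29
+3 tail pad (align 8)
size 32, align 8
data bytes 22, size 32 → padding 10

10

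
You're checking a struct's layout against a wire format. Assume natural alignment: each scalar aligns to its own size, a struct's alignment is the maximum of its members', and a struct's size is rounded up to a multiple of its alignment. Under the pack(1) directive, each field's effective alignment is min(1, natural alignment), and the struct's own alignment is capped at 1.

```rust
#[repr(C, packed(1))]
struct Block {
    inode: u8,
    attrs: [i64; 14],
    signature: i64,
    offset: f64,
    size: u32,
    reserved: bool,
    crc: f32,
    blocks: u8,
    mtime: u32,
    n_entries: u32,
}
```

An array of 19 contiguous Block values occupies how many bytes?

2793

@0: inode [1B, align 1] → 1
@1: attrs [112B, align 1] → 113
@113: signature [8B, align 1] → 121
@121: offset [8B, align 1] → 129
@129: size [4B, align 1] → 133
@133: reserved [1B, align 1] → 134
@134: crc [4B, align 1] → 138
@138: blocks [1B, align 1] → 139
@139: mtime [4B, align 1] → 143
@143: n_entries [4B, align 1] → 147
size 147, align 1
array of 19: 19 × 147 = 2793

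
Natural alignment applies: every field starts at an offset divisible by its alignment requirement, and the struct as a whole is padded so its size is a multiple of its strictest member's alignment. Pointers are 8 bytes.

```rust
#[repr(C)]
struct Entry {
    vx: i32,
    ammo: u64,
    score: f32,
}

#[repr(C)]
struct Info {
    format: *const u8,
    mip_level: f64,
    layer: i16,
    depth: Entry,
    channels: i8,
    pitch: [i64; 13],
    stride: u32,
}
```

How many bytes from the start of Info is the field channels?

48

Entry: @0: vx [4B, align 4] → 4; +4 pad (align 8); @8: ammo [8B, align 8] → 16; @16: score [4B, align 4] → 20; +4 tail pad (align 8); size 24, align 8
@0: format [8B, align 8] → 8
@8: mip_level [8B, align 8] → 16
@16: layer [2B, align 2] → 18
+6 pad (align 8)
@24: depth [24B, align 8] → 48
@48: channels [1B, align 1] → 49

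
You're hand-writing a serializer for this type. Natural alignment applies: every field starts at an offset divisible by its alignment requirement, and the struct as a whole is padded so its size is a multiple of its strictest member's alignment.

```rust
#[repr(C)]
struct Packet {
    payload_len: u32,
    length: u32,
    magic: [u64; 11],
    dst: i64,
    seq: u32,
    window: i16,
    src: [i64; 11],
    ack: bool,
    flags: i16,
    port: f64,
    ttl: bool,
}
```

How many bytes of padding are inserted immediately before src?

2

payload_len at 0 (size 4, align 4) → ends 4
length at 4 (size 4, align 4) → ends 8
magic at 8 (size 88, align 8) → ends 96
dst at 96 (size 8, align 8) → ends 104
seq at 104 (size 4, align 4) → ends 108
window at 108 (size 2, align 2) → ends 110
pad 2 to align 8 for src
src at 112 (size 88, align 8) → ends 200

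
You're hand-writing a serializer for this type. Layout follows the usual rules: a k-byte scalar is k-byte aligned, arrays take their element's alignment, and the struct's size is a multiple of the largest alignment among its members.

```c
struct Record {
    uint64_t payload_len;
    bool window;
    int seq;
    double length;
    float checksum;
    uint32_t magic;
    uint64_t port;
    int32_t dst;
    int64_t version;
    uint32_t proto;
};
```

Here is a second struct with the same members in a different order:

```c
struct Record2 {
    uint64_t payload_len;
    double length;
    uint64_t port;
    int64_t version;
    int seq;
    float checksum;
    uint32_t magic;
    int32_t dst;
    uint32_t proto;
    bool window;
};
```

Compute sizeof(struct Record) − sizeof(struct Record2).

@0: payload_len [8B, align 8] → 8
@8: window [1B, align 1] → 9
+3 pad (align 4)
@12: seq [4B, align 4] → 16
@16: length [8B, align 8] → 24
@24: checksum [4B, align 4] → 28
@28: magic [4B, align 4] → 32
@32: port [8B, align 8] → 40
@40: dst [4B, align 4] → 44
+4 pad (align 8)
@48: version [8B, align 8] → 56
@56: proto [4B, align 4] → 60
+4 tail pad (align 8)
size 64, align 8
— Record2 —
@0: payload_len [8B, align 8] → 8
@8: length [8B, align 8] → 16
@16: port [8B, align 8] → 24
@24: version [8B, align 8] → 32
@32: seq [4B, align 4] → 36
@36: checksum [4B, align 4] → 40
@40: magic [4B, align 4] → 44
@44: dst [4B, align 4] → 48
@48: proto [4B, align 4] → 52
@52: window [1B, align 1] → 53
+3 tail pad (align 8)
size 56, align 8
64 − 56 = 8

8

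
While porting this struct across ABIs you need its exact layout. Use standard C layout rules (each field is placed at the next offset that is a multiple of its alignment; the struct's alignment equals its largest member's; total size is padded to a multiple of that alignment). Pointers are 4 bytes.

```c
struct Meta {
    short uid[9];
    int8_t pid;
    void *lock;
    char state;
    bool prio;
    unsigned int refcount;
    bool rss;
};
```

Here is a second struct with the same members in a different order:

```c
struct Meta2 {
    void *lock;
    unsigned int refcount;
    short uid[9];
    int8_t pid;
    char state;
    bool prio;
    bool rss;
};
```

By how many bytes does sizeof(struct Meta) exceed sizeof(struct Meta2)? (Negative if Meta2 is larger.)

4

@0: uid [18B, align 2] → 18
@18: pid [1B, align 1] → 19
+1 pad (align 4)
@20: lock [4B, align 4] → 24
@24: state [1B, align 1] → 25
@25: prio [1B, align 1] → 26
+2 pad (align 4)
@28: refcount [4B, align 4] → 32
@32: rss [1B, align 1] → 33
+3 tail pad (align 4)
size 36, align 4
— Meta2 —
@0: lock [4B, align 4] → 4
@4: refcount [4B, align 4] → 8
@8: uid [18B, align 2] → 26
@26: pid [1B, align 1] → 27
@27: state [1B, align 1] → 28
@28: prio [1B, align 1] → 29
@29: rss [1B, align 1] → 30
+2 tail pad (align 4)
size 32, align 4
36 − 32 = 4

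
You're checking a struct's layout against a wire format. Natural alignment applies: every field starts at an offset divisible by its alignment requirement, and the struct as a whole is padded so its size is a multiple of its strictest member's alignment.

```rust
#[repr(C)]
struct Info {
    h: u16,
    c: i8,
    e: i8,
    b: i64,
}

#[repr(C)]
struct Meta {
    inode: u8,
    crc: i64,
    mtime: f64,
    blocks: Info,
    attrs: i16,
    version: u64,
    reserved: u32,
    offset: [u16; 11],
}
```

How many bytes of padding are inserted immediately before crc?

7

Info: 0..2  h  (2B, 2-aligned); 2..3  c  (1B, 1-aligned); 3..4  e  (1B, 1-aligned); 4..8  -- padding (4B); 8..16  b  (8B, 8-aligned); sizeof = 16, alignof = 8
0..1  inode  (1B, 1-aligned)
1..8  -- padding (7B)
8..16  crc  (8B, 8-aligned)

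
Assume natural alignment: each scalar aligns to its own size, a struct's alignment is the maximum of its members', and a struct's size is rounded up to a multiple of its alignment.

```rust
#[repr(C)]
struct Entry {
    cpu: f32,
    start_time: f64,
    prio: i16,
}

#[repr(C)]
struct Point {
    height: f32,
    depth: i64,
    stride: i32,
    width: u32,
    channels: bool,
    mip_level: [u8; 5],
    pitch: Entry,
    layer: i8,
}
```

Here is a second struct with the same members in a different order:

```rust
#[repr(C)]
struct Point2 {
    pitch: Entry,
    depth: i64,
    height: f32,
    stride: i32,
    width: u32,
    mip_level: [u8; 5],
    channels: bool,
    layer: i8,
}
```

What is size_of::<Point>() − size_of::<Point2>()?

Entry: cpu at 0 (size 4, align 4) → ends 4; pad 4 to align 8 for start_time; start_time at 8 (size 8, align 8) → ends 16; prio at 16 (size 2, align 2) → ends 18; tail pad 6 to reach multiple of 8; total 24 bytes, alignment 8
height at 0 (size 4, align 4) → ends 4
pad 4 to align 8 for depth
depth at 8 (size 8, align 8) → ends 16
stride at 16 (size 4, align 4) → ends 20
width at 20 (size 4, align 4) → ends 24
channels at 24 (size 1, align 1) → ends 25
mip_level at 25 (size 5, align 1) → ends 30
pad 2 to align 8 for pitch
pitch at 32 (size 24, align 8) → ends 56
layer at 56 (size 1, align 1) → ends 57
tail pad 7 to reach multiple of 8
total 64 bytes, alignment 8
— Point2 —
pitch at 0 (size 24, align 8) → ends 24
depth at 24 (size 8, align 8) → ends 32
height at 32 (size 4, align 4) → ends 36
stride at 36 (size 4, align 4) → ends 40
width at 40 (size 4, align 4) → ends 44
mip_level at 44 (size 5, align 1) → ends 49
channels at 49 (size 1, align 1) → ends 50
layer at 50 (size 1, align 1) → ends 51
tail pad 5 to reach multiple of 8
total 56 bytes, alignment 8
64 − 56 = 8

8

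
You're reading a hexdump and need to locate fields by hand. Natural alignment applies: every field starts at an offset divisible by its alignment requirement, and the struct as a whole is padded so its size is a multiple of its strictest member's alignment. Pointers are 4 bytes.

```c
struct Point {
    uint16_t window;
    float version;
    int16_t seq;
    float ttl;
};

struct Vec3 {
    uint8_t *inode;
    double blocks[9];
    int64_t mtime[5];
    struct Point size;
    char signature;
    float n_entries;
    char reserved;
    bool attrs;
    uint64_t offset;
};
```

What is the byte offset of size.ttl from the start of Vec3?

Point: 0..2  window  (2B, 2-aligned); 2..4  -- padding (2B); 4..8  version  (4B, 4-aligned); 8..10  seq  (2B, 2-aligned); 10..12  -- padding (2B); 12..16  ttl  (4B, 4-aligned); sizeof = 16, alignof = 4
0..4  inode  (4B, 4-aligned)
4..8  -- padding (4B)
8..80  blocks  (72B, 8-aligned)
80..120  mtime  (40B, 8-aligned)
120..136  size  (16B, 4-aligned)
within Point: ttl at 12
120 + 12 = 132

132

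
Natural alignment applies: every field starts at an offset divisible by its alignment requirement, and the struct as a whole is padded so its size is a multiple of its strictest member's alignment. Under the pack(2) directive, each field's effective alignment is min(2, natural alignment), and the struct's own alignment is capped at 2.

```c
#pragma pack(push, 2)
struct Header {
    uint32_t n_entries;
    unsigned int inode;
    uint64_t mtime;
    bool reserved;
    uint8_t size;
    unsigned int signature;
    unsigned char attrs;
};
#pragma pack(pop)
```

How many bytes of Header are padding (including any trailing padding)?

n_entries at 0 (size 4, align 2) → ends 4
inode at 4 (size 4, align 2) → ends 8
mtime at 8 (size 8, align 2) → ends 16
reserved at 16 (size 1, align 1) → ends 17
size at 17 (size 1, align 1) → ends 18
signature at 18 (size 4, align 2) → ends 22
attrs at 22 (size 1, align 1) → ends 23
tail pad 1 to reach multiple of 2
total 24 bytes, alignment 2
data bytes 23, size 24 → padding 1

1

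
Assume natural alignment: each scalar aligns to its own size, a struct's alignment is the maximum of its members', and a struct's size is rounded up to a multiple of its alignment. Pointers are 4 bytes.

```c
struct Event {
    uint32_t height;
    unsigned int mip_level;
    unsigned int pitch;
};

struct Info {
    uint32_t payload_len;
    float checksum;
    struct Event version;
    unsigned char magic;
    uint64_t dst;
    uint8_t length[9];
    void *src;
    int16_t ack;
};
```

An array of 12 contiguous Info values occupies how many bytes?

Event: @0: height [4B, align 4] → 4; @4: mip_level [4B, align 4] → 8; @8: pitch [4B, align 4] → 12; size 12, align 4
@0: payload_len [4B, align 4] → 4
@4: checksum [4B, align 4] → 8
@8: version [12B, align 4] → 20
@20: magic [1B, align 1] → 21
+3 pad (align 8)
@24: dst [8B, align 8] → 32
@32: length [9B, align 1] → 41
+3 pad (align 4)
@44: src [4B, align 4] → 48
@48: ack [2B, align 2] → 50
+6 tail pad (align 8)
size 56, align 8
array of 12: 12 × 56 = 672

672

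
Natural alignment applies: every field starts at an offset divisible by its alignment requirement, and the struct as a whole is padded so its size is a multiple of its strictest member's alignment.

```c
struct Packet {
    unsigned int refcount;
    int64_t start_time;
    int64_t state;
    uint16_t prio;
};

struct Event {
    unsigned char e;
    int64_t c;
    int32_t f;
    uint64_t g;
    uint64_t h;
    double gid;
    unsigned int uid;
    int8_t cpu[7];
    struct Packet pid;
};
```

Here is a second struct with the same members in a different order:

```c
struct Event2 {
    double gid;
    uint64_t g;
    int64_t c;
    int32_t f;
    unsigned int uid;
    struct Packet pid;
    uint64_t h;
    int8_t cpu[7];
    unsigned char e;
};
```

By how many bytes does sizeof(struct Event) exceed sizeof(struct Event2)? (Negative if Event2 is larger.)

Packet: 0..4  refcount  (4B, 4-aligned); 4..8  -- padding (4B); 8..16  start_time  (8B, 8-aligned); 16..24  state  (8B, 8-aligned); 24..26  prio  (2B, 2-aligned); 26..32  -- tail padding (6B); sizeof = 32, alignof = 8
0..1  e  (1B, 1-aligned)
1..8  -- padding (7B)
8..16  c  (8B, 8-aligned)
16..20  f  (4B, 4-aligned)
20..24  -- padding (4B)
24..32  g  (8B, 8-aligned)
32..40  h  (8B, 8-aligned)
40..48  gid  (8B, 8-aligned)
48..52  uid  (4B, 4-aligned)
52..59  cpu  (7B, 1-aligned)
59..64  -- padding (5B)
64..96  pid  (32B, 8-aligned)
sizeof = 96, alignof = 8
— Event2 —
0..8  gid  (8B, 8-aligned)
8..16  g  (8B, 8-aligned)
16..24  c  (8B, 8-aligned)
24..28  f  (4B, 4-aligned)
28..32  uid  (4B, 4-aligned)
32..64  pid  (32B, 8-aligned)
64..72  h  (8B, 8-aligned)
72..79  cpu  (7B, 1-aligned)
79..80  e  (1B, 1-aligned)
sizeof = 80, alignof = 8
96 − 80 = 16

16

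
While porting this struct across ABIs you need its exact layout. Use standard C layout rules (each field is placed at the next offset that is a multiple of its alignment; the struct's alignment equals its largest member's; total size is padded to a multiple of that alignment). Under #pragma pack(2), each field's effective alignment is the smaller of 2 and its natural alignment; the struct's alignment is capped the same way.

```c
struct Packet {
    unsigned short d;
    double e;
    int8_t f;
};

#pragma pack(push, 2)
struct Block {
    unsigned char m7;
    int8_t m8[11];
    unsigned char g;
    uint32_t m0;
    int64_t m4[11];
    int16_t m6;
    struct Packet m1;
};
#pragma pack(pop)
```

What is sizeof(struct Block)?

132 bytes

Packet: @0: d [2B, align 2] → 2; +6 pad (align 8); @8: e [8B, align 8] → 16; @16: f [1B, align 1] → 17; +7 tail pad (align 8); size 24, align 8
@0: m7 [1B, align 1] → 1
@1: m8 [11B, align 1] → 12
@12: g [1B, align 1] → 13
+1 pad (align 2)
@14: m0 [4B, align 2] → 18
@18: m4 [88B, align 2] → 106
@106: m6 [2B, align 2] → 108
@108: m1 [24B, align 2] → 132
size 132, align 2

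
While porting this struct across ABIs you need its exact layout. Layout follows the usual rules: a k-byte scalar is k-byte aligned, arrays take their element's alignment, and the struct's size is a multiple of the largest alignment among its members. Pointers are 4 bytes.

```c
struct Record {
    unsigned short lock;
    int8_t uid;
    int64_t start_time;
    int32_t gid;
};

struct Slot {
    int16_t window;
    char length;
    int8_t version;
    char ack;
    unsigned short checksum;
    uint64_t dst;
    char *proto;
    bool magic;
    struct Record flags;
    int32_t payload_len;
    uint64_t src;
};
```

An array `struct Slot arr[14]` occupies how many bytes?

Record: lock at 0 (size 2, align 2) → ends 2; uid at 2 (size 1, align 1) → ends 3; pad 5 to align 8 for start_time; start_time at 8 (size 8, align 8) → ends 16; gid at 16 (size 4, align 4) → ends 20; tail pad 4 to reach multiple of 8; total 24 bytes, alignment 8
window at 0 (size 2, align 2) → ends 2
length at 2 (size 1, align 1) → ends 3
version at 3 (size 1, align 1) → ends 4
ack at 4 (size 1, align 1) → ends 5
pad 1 to align 2 for checksum
checksum at 6 (size 2, align 2) → ends 8
dst at 8 (size 8, align 8) → ends 16
proto at 16 (size 4, align 4) → ends 20
magic at 20 (size 1, align 1) → ends 21
pad 3 to align 8 for flags
flags at 24 (size 24, align 8) → ends 48
payload_len at 48 (size 4, align 4) → ends 52
pad 4 to align 8 for src
src at 56 (size 8, align 8) → ends 64
total 64 bytes, alignment 8
array of 14: 14 × 64 = 896

896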